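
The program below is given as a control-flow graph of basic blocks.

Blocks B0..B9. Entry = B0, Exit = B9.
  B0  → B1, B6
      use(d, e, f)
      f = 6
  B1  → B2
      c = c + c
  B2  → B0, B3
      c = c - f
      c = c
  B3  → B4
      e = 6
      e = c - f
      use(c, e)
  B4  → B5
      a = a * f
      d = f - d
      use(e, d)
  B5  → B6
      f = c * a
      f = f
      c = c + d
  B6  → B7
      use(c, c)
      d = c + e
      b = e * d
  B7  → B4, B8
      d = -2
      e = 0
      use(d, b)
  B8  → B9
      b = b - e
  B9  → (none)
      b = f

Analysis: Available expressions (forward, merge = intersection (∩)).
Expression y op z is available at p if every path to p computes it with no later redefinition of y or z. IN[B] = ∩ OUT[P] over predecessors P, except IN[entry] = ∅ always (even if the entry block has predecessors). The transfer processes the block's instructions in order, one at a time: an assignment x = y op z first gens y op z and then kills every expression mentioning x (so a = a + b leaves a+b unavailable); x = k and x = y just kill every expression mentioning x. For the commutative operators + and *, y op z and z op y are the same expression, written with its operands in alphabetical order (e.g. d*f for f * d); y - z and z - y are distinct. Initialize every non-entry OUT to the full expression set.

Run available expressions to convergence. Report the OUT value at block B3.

Per-block solution:
  B0:   IN={}   OUT={}
  B1:   IN={}   OUT={}
  B2:   IN={}   OUT={}
  B3:   IN={}   OUT={c-f}
  B4:   IN={}   OUT={}
  B5:   IN={}   OUT={}
  B6:   IN={}   OUT={c+e, d*e}
  B7:   IN={c+e, d*e}   OUT={}
  B8:   IN={}   OUT={}
  B9:   IN={}   OUT={}

Merge at B3: IN[B3] = OUT[B2] = {}
Applying B3's transfer function to that IN value gives OUT[B3] (row B3 above).

Answer: {c-f}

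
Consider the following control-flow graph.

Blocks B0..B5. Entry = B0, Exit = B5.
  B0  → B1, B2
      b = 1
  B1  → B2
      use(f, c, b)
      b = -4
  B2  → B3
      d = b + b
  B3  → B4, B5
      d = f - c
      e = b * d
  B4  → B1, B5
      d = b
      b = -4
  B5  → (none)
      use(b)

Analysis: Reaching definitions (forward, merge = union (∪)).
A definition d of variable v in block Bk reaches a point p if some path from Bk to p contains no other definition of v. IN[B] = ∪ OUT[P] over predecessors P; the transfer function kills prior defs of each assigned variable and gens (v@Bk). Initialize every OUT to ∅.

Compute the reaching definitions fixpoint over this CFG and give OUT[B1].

Converged values:
  B0:   IN={}   OUT={b@B0}
  B1:   IN={b@B0, b@B4, d@B4, e@B3}   OUT={b@B1, d@B4, e@B3}
  B2:   IN={b@B0, b@B1, d@B4, e@B3}   OUT={b@B0, b@B1, d@B2, e@B3}
  B3:   IN={b@B0, b@B1, d@B2, e@B3}   OUT={b@B0, b@B1, d@B3, e@B3}
  B4:   IN={b@B0, b@B1, d@B3, e@B3}   OUT={b@B4, d@B4, e@B3}
  B5:   IN={b@B0, b@B1, b@B4, d@B3, d@B4, e@B3}   OUT={b@B0, b@B1, b@B4, d@B3, d@B4, e@B3}

Merge at B1: IN[B1] = OUT[B0] ⊔ OUT[B4] = {b@B0, b@B4, d@B4, e@B3}
Applying B1's transfer function to that IN value gives OUT[B1] (row B1 above).

Answer: {b@B1, d@B4, e@B3}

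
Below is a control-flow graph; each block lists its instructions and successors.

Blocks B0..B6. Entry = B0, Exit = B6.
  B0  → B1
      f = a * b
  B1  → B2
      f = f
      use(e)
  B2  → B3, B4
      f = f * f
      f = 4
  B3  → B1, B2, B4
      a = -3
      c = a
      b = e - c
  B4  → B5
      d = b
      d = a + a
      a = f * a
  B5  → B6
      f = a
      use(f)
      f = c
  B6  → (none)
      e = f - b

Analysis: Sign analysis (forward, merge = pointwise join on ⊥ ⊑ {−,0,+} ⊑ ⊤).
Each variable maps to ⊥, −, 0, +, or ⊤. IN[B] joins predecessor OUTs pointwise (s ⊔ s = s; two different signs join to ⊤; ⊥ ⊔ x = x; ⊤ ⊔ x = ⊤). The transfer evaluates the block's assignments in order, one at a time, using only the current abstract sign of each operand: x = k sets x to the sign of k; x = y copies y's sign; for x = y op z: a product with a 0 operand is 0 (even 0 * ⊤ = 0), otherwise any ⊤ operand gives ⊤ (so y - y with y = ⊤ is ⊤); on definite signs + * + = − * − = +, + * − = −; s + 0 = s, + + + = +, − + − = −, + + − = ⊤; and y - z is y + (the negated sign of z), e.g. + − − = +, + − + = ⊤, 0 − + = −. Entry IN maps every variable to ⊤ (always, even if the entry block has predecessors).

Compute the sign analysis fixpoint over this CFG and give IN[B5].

Fixpoint table:
  B0: | IN=(all ⊤) | OUT=(all ⊤)
  B1: | IN=(all ⊤) | OUT=(all ⊤)
  B2: | IN=(all ⊤) | OUT={f:+; rest ⊤}
  B3: | IN={f:+; rest ⊤} | OUT={a:-, c:-, f:+; rest ⊤}
  B4: | IN={f:+; rest ⊤} | OUT={f:+; rest ⊤}
  B5: | IN={f:+; rest ⊤} | OUT=(all ⊤)
  B6: | IN=(all ⊤) | OUT=(all ⊤)

Merge at B5: IN[B5] = OUT[B4] = {a: ⊤, b: ⊤, c: ⊤, d: ⊤, e: ⊤, f: +}

Answer: {a: ⊤, b: ⊤, c: ⊤, d: ⊤, e: ⊤, f: +}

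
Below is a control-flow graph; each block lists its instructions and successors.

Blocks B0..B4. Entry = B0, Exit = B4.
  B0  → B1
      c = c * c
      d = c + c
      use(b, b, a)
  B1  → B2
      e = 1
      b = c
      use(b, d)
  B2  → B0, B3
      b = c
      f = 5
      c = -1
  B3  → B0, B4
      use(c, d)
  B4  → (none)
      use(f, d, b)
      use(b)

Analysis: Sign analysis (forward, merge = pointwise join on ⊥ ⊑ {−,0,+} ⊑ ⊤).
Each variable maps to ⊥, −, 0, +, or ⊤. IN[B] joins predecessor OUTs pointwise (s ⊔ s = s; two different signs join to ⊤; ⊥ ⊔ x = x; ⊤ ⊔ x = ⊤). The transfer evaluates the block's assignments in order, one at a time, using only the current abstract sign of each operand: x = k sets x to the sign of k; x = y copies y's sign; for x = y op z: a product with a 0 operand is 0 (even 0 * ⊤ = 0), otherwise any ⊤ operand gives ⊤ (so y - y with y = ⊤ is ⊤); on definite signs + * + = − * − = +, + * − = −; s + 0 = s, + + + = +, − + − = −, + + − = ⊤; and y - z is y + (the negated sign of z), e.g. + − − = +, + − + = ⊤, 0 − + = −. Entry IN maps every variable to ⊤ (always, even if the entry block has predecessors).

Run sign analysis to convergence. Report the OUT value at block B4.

Answer: {a: ⊤, b: ⊤, c: -, d: ⊤, e: +, f: +}

Working:
Converged values:
  B0:  IN=(all ⊤)  OUT=(all ⊤)
  B1:  IN=(all ⊤)  OUT={e:+; rest ⊤}
  B2:  IN={e:+; rest ⊤}  OUT={c:-, e:+, f:+; rest ⊤}
  B3:  IN={c:-, e:+, f:+; rest ⊤}  OUT={c:-, e:+, f:+; rest ⊤}
  B4:  IN={c:-, e:+, f:+; rest ⊤}  OUT={c:-, e:+, f:+; rest ⊤}

Merge at B4: IN[B4] = OUT[B3] = {a: ⊤, b: ⊤, c: -, d: ⊤, e: +, f: +}
Applying B4's transfer function to that IN value gives OUT[B4] (row B4 above).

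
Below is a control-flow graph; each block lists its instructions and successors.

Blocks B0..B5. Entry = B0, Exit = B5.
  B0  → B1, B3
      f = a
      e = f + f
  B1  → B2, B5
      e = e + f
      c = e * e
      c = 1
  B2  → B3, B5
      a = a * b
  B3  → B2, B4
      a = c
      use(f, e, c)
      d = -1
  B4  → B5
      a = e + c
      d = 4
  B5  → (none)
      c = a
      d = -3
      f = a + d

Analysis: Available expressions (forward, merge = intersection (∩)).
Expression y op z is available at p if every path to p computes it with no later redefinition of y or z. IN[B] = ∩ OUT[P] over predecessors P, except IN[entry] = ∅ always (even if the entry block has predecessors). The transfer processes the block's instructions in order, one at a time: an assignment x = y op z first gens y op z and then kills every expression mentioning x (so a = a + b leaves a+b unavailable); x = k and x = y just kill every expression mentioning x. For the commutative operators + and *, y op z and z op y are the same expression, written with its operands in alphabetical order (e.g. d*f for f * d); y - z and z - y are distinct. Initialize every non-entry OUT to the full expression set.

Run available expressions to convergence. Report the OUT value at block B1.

Per-block solution:
  B0: | IN={} | OUT={f+f}
  B1: | IN={f+f} | OUT={e*e, f+f}
  B2: | IN={f+f} | OUT={f+f}
  B3: | IN={f+f} | OUT={f+f}
  B4: | IN={f+f} | OUT={c+e, f+f}
  B5: | IN={f+f} | OUT={a+d}

Merge at B1: IN[B1] = OUT[B0] = {f+f}
Applying B1's transfer function to that IN value gives OUT[B1] (row B1 above).

Answer: {e*e, f+f}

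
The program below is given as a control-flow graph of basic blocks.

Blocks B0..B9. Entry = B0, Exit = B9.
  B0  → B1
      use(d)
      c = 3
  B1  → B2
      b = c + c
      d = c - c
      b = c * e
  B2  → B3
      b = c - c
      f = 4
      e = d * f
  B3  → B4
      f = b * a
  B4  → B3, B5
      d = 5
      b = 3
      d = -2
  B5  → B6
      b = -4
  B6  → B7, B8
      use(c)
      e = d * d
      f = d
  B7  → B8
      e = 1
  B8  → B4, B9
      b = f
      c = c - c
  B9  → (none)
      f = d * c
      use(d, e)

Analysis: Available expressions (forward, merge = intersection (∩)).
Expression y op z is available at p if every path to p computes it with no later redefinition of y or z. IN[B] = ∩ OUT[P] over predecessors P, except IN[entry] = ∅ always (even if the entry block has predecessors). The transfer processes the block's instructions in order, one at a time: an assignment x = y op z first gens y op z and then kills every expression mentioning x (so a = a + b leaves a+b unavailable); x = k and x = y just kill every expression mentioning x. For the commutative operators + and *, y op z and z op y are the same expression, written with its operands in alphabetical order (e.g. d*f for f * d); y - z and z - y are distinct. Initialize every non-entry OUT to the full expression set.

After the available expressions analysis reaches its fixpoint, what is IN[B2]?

Answer: {c*e, c+c, c-c}

Derivation:
Converged values:
  B0:   IN={}   OUT={}
  B1:   IN={}   OUT={c*e, c+c, c-c}
  B2:   IN={c*e, c+c, c-c}   OUT={c+c, c-c, d*f}
  B3:   IN={}   OUT={a*b}
  B4:   IN={}   OUT={}
  B5:   IN={}   OUT={}
  B6:   IN={}   OUT={d*d}
  B7:   IN={d*d}   OUT={d*d}
  B8:   IN={d*d}   OUT={d*d}
  B9:   IN={d*d}   OUT={c*d, d*d}

Merge at B2: IN[B2] = OUT[B1] = {c*e, c+c, c-c}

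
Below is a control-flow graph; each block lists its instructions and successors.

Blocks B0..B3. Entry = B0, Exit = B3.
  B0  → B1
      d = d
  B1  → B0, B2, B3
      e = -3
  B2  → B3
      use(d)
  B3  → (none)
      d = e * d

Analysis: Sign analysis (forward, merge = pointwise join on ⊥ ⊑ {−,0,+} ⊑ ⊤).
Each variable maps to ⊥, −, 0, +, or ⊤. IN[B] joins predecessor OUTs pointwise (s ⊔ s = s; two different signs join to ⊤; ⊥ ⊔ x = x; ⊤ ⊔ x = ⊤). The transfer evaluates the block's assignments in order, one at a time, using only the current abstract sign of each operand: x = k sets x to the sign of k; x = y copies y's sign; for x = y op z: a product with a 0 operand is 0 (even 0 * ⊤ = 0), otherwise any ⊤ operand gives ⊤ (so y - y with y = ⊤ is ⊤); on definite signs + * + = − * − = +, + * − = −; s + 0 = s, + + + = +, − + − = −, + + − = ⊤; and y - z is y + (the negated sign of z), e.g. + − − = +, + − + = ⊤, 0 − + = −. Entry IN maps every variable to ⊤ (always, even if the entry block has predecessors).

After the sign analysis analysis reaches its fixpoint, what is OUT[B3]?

Answer: {a: ⊤, b: ⊤, c: ⊤, d: ⊤, e: -, f: ⊤}

Working:
Converged values:
  B0:  IN=(all ⊤)  OUT=(all ⊤)
  B1:  IN=(all ⊤)  OUT={e:-; rest ⊤}
  B2:  IN={e:-; rest ⊤}  OUT={e:-; rest ⊤}
  B3:  IN={e:-; rest ⊤}  OUT={e:-; rest ⊤}

Merge at B3: IN[B3] = OUT[B1] ⊔ OUT[B2] = {a: ⊤, b: ⊤, c: ⊤, d: ⊤, e: -, f: ⊤}
Applying B3's transfer function to that IN value gives OUT[B3] (row B3 above).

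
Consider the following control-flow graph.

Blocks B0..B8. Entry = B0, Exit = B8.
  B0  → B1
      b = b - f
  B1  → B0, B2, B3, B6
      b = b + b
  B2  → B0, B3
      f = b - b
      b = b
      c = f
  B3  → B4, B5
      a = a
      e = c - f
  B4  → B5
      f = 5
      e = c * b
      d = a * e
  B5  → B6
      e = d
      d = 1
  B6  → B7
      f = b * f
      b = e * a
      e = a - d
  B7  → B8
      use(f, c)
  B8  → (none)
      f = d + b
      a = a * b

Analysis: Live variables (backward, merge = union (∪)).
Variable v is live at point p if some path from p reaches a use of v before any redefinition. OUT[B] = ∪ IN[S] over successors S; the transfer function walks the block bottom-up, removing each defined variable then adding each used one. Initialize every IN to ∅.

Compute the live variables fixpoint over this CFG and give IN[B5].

Converged values:
  B0:   IN={a, b, c, d, e, f}   OUT={a, b, c, d, e, f}
  B1:   IN={a, b, c, d, e, f}   OUT={a, b, c, d, e, f}
  B2:   IN={a, b, d, e}   OUT={a, b, c, d, e, f}
  B3:   IN={a, b, c, d, f}   OUT={a, b, c, d, f}
  B4:   IN={a, b, c}   OUT={a, b, c, d, f}
  B5:   IN={a, b, c, d, f}   OUT={a, b, c, d, e, f}
  B6:   IN={a, b, c, d, e, f}   OUT={a, b, c, d, f}
  B7:   IN={a, b, c, d, f}   OUT={a, b, d}
  B8:   IN={a, b, d}   OUT={}

Merge at B5: OUT[B5] = IN[B6] = {a, b, c, d, e, f}
Applying B5's transfer function to that OUT value gives IN[B5] (row B5 above).

Answer: {a, b, c, d, f}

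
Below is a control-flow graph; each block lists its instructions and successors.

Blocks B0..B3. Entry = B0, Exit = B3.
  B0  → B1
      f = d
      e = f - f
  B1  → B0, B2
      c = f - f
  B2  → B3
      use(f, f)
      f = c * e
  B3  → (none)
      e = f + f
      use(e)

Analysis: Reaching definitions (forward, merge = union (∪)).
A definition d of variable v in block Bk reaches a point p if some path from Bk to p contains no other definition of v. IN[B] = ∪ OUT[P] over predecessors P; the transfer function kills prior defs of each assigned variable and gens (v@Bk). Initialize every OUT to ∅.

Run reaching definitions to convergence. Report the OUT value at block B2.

Per-block solution:
  B0: | IN={c@B1, e@B0, f@B0} | OUT={c@B1, e@B0, f@B0}
  B1: | IN={c@B1, e@B0, f@B0} | OUT={c@B1, e@B0, f@B0}
  B2: | IN={c@B1, e@B0, f@B0} | OUT={c@B1, e@B0, f@B2}
  B3: | IN={c@B1, e@B0, f@B2} | OUT={c@B1, e@B3, f@B2}

Merge at B2: IN[B2] = OUT[B1] = {c@B1, e@B0, f@B0}
Applying B2's transfer function to that IN value gives OUT[B2] (row B2 above).

Answer: {c@B1, e@B0, f@B2}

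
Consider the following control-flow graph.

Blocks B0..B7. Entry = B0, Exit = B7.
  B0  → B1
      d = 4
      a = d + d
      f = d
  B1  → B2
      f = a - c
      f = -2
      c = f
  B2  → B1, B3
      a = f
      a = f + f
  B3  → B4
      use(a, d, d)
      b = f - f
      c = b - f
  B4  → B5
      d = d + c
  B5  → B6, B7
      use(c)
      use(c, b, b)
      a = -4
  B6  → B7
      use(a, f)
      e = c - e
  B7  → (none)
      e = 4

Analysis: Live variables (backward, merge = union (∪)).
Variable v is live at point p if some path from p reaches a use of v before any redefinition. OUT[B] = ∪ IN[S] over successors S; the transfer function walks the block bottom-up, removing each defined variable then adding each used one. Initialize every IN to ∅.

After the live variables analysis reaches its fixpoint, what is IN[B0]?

Fixpoint table:
  B0:   IN={c, e}   OUT={a, c, d, e}
  B1:   IN={a, c, d, e}   OUT={c, d, e, f}
  B2:   IN={c, d, e, f}   OUT={a, c, d, e, f}
  B3:   IN={a, d, e, f}   OUT={b, c, d, e, f}
  B4:   IN={b, c, d, e, f}   OUT={b, c, e, f}
  B5:   IN={b, c, e, f}   OUT={a, c, e, f}
  B6:   IN={a, c, e, f}   OUT={}
  B7:   IN={}   OUT={}

Merge at B0: OUT[B0] = IN[B1] = {a, c, d, e}
Applying B0's transfer function to that OUT value gives IN[B0] (row B0 above).

Answer: {c, e}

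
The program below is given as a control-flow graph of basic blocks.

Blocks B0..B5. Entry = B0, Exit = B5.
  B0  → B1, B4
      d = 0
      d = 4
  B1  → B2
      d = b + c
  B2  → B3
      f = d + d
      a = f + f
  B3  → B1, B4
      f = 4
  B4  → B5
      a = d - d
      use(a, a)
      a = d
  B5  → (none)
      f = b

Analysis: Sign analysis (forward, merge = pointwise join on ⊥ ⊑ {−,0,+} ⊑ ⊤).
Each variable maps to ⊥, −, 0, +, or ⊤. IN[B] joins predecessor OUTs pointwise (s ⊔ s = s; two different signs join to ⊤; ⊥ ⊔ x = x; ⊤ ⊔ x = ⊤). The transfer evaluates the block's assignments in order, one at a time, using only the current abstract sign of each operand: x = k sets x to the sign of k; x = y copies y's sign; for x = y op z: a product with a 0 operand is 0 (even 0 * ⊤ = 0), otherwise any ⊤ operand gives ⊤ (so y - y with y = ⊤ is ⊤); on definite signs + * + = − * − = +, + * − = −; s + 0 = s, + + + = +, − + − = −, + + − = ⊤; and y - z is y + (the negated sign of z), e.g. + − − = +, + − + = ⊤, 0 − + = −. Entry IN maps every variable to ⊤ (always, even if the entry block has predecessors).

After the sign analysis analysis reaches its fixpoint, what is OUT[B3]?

Answer: {a: ⊤, b: ⊤, c: ⊤, d: ⊤, e: ⊤, f: +}

Trace:
Per-block solution:
  B0: | IN=(all ⊤) | OUT={d:+; rest ⊤}
  B1: | IN=(all ⊤) | OUT=(all ⊤)
  B2: | IN=(all ⊤) | OUT=(all ⊤)
  B3: | IN=(all ⊤) | OUT={f:+; rest ⊤}
  B4: | IN=(all ⊤) | OUT=(all ⊤)
  B5: | IN=(all ⊤) | OUT=(all ⊤)

Merge at B3: IN[B3] = OUT[B2] = {a: ⊤, b: ⊤, c: ⊤, d: ⊤, e: ⊤, f: ⊤}
Applying B3's transfer function to that IN value gives OUT[B3] (row B3 above).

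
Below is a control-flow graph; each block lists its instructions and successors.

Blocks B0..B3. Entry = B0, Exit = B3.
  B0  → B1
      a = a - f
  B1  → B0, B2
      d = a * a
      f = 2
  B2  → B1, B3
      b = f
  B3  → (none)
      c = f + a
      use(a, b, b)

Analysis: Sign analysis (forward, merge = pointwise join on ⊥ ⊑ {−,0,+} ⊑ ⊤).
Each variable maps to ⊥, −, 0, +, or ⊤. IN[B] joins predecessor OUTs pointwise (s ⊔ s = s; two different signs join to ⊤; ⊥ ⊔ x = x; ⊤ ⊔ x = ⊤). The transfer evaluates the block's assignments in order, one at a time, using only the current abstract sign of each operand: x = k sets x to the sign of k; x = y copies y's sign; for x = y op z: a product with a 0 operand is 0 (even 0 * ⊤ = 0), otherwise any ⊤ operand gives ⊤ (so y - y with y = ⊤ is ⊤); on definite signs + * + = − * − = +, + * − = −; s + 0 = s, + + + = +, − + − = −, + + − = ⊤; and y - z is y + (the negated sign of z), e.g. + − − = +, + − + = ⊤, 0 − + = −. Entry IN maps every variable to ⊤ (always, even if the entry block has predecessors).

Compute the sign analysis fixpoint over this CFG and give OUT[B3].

Answer: {a: ⊤, b: +, c: ⊤, d: ⊤, e: ⊤, f: +}

Working:
Fixpoint table:
  B0:   IN=(all ⊤)   OUT=(all ⊤)
  B1:   IN=(all ⊤)   OUT={f:+; rest ⊤}
  B2:   IN={f:+; rest ⊤}   OUT={b:+, f:+; rest ⊤}
  B3:   IN={b:+, f:+; rest ⊤}   OUT={b:+, f:+; rest ⊤}

Merge at B3: IN[B3] = OUT[B2] = {a: ⊤, b: +, c: ⊤, d: ⊤, e: ⊤, f: +}
Applying B3's transfer function to that IN value gives OUT[B3] (row B3 above).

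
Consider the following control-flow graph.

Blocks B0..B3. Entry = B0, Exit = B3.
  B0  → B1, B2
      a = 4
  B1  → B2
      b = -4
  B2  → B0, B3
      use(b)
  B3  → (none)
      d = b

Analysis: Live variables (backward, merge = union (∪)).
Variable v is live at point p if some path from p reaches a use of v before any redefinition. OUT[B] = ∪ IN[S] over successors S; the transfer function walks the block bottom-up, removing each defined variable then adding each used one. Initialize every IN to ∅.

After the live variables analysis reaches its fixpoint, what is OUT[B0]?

Per-block solution:
  B0:   IN={b}   OUT={b}
  B1:   IN={}   OUT={b}
  B2:   IN={b}   OUT={b}
  B3:   IN={b}   OUT={}

Merge at B0: OUT[B0] = IN[B1] ⊔ IN[B2] = {b}

Answer: {b}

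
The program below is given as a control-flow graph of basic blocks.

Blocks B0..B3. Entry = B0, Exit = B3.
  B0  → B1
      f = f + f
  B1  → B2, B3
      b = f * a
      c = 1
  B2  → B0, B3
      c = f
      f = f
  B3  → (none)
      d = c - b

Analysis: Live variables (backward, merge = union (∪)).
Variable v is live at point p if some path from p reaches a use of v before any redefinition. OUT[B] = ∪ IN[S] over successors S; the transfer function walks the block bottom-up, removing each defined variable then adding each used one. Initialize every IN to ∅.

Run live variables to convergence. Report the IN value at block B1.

Converged values:
  B0:  IN={a, f}  OUT={a, f}
  B1:  IN={a, f}  OUT={a, b, c, f}
  B2:  IN={a, b, f}  OUT={a, b, c, f}
  B3:  IN={b, c}  OUT={}

Merge at B1: OUT[B1] = IN[B2] ⊔ IN[B3] = {a, b, c, f}
Applying B1's transfer function to that OUT value gives IN[B1] (row B1 above).

Answer: {a, f}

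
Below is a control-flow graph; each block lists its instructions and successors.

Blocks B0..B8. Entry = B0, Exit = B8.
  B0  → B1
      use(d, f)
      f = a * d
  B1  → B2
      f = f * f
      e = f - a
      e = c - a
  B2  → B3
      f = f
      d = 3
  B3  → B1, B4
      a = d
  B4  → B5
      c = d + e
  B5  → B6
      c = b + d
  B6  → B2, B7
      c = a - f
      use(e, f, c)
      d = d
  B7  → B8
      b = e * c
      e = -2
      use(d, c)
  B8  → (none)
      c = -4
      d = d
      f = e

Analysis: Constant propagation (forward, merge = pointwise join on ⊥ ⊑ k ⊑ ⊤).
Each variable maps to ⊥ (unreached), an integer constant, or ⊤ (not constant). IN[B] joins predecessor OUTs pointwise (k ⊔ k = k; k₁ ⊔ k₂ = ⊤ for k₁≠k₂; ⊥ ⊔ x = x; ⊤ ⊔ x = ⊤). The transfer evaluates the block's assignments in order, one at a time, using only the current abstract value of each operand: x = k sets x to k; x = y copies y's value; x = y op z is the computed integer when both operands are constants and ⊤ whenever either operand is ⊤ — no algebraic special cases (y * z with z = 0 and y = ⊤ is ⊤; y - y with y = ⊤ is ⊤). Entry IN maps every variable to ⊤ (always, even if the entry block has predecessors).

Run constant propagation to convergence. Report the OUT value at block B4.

Per-block solution:
  B0: | IN=(all ⊤) | OUT=(all ⊤)
  B1: | IN=(all ⊤) | OUT=(all ⊤)
  B2: | IN=(all ⊤) | OUT={d:3; rest ⊤}
  B3: | IN={d:3; rest ⊤} | OUT={a:3, d:3; rest ⊤}
  B4: | IN={a:3, d:3; rest ⊤} | OUT={a:3, d:3; rest ⊤}
  B5: | IN={a:3, d:3; rest ⊤} | OUT={a:3, d:3; rest ⊤}
  B6: | IN={a:3, d:3; rest ⊤} | OUT={a:3, d:3; rest ⊤}
  B7: | IN={a:3, d:3; rest ⊤} | OUT={a:3, d:3, e:-2; rest ⊤}
  B8: | IN={a:3, d:3, e:-2; rest ⊤} | OUT={a:3, c:-4, d:3, e:-2, f:-2; rest ⊤}

Merge at B4: IN[B4] = OUT[B3] = {a: 3, b: ⊤, c: ⊤, d: 3, e: ⊤, f: ⊤}
Applying B4's transfer function to that IN value gives OUT[B4] (row B4 above).

Answer: {a: 3, b: ⊤, c: ⊤, d: 3, e: ⊤, f: ⊤}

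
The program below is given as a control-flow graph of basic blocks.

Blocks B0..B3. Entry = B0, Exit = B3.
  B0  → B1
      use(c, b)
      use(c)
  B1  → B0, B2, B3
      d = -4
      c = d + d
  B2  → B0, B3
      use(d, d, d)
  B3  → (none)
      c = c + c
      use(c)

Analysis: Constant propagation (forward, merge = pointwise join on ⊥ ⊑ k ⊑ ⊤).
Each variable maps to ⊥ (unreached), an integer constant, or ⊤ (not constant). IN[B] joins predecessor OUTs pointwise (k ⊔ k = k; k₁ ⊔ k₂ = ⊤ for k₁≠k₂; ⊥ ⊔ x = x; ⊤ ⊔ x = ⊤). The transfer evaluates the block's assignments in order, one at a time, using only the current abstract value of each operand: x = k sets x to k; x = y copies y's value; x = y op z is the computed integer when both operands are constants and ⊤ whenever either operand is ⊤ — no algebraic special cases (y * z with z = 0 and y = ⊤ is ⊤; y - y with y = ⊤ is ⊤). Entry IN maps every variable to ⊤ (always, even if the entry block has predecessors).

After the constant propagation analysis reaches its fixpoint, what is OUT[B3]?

Per-block solution:
  B0:  IN=(all ⊤)  OUT=(all ⊤)
  B1:  IN=(all ⊤)  OUT={c:-8, d:-4; rest ⊤}
  B2:  IN={c:-8, d:-4; rest ⊤}  OUT={c:-8, d:-4; rest ⊤}
  B3:  IN={c:-8, d:-4; rest ⊤}  OUT={c:-16, d:-4; rest ⊤}

Merge at B3: IN[B3] = OUT[B1] ⊔ OUT[B2] = {a: ⊤, b: ⊤, c: -8, d: -4, e: ⊤, f: ⊤}
Applying B3's transfer function to that IN value gives OUT[B3] (row B3 above).

Answer: {a: ⊤, b: ⊤, c: -16, d: -4, e: ⊤, f: ⊤}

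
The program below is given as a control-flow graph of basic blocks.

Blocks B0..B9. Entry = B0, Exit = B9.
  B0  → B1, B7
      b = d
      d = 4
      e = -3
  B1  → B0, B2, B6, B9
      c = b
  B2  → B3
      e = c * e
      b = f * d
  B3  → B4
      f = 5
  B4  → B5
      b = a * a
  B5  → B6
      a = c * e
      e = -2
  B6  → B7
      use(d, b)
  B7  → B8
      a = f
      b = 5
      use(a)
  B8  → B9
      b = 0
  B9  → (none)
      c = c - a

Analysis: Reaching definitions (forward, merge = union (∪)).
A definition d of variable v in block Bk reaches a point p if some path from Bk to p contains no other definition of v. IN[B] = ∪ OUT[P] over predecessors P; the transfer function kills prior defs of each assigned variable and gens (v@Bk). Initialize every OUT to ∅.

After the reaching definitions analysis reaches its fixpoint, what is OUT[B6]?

Converged values:
  B0:   IN={b@B0, c@B1, d@B0, e@B0}   OUT={b@B0, c@B1, d@B0, e@B0}
  B1:   IN={b@B0, c@B1, d@B0, e@B0}   OUT={b@B0, c@B1, d@B0, e@B0}
  B2:   IN={b@B0, c@B1, d@B0, e@B0}   OUT={b@B2, c@B1, d@B0, e@B2}
  B3:   IN={b@B2, c@B1, d@B0, e@B2}   OUT={b@B2, c@B1, d@B0, e@B2, f@B3}
  B4:   IN={b@B2, c@B1, d@B0, e@B2, f@B3}   OUT={b@B4, c@B1, d@B0, e@B2, f@B3}
  B5:   IN={b@B4, c@B1, d@B0, e@B2, f@B3}   OUT={a@B5, b@B4, c@B1, d@B0, e@B5, f@B3}
  B6:   IN={a@B5, b@B0, b@B4, c@B1, d@B0, e@B0, e@B5, f@B3}   OUT={a@B5, b@B0, b@B4, c@B1, d@B0, e@B0, e@B5, f@B3}
  B7:   IN={a@B5, b@B0, b@B4, c@B1, d@B0, e@B0, e@B5, f@B3}   OUT={a@B7, b@B7, c@B1, d@B0, e@B0, e@B5, f@B3}
  B8:   IN={a@B7, b@B7, c@B1, d@B0, e@B0, e@B5, f@B3}   OUT={a@B7, b@B8, c@B1, d@B0, e@B0, e@B5, f@B3}
  B9:   IN={a@B7, b@B0, b@B8, c@B1, d@B0, e@B0, e@B5, f@B3}   OUT={a@B7, b@B0, b@B8, c@B9, d@B0, e@B0, e@B5, f@B3}

Merge at B6: IN[B6] = OUT[B1] ⊔ OUT[B5] = {a@B5, b@B0, b@B4, c@B1, d@B0, e@B0, e@B5, f@B3}
Applying B6's transfer function to that IN value gives OUT[B6] (row B6 above).

Answer: {a@B5, b@B0, b@B4, c@B1, d@B0, e@B0, e@B5, f@B3}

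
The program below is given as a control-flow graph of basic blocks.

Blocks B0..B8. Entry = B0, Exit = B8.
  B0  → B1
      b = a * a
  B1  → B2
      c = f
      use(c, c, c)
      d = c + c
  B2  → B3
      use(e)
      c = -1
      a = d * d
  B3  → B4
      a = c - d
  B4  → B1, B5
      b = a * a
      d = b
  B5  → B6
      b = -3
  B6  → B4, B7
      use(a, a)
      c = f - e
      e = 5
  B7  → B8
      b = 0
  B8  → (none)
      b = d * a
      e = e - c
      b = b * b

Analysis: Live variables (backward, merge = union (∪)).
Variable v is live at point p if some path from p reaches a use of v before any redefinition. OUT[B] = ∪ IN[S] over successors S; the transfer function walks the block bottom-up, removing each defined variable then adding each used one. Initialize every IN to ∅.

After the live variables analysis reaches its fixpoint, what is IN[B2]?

Answer: {d, e, f}

Derivation:
Fixpoint table:
  B0:  IN={a, e, f}  OUT={e, f}
  B1:  IN={e, f}  OUT={d, e, f}
  B2:  IN={d, e, f}  OUT={c, d, e, f}
  B3:  IN={c, d, e, f}  OUT={a, e, f}
  B4:  IN={a, e, f}  OUT={a, d, e, f}
  B5:  IN={a, d, e, f}  OUT={a, d, e, f}
  B6:  IN={a, d, e, f}  OUT={a, c, d, e, f}
  B7:  IN={a, c, d, e}  OUT={a, c, d, e}
  B8:  IN={a, c, d, e}  OUT={}

Merge at B2: OUT[B2] = IN[B3] = {c, d, e, f}
Applying B2's transfer function to that OUT value gives IN[B2] (row B2 above).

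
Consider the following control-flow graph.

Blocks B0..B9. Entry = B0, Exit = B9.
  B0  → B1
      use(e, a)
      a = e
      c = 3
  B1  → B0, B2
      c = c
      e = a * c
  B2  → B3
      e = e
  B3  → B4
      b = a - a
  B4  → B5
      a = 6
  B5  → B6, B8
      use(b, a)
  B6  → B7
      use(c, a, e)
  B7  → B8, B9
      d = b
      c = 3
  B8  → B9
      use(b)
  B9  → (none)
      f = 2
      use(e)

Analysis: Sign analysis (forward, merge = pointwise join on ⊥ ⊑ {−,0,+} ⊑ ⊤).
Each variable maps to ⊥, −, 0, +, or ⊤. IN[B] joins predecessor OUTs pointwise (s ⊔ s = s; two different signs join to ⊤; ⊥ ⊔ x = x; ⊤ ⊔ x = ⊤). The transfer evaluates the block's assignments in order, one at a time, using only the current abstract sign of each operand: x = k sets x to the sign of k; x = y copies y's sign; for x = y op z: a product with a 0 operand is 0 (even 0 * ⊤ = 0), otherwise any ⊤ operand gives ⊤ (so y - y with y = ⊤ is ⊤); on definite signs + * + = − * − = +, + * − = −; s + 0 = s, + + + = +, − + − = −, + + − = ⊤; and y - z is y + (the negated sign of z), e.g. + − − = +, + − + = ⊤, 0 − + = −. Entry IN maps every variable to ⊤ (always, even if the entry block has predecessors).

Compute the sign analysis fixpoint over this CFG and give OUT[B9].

Answer: {a: +, b: ⊤, c: +, d: ⊤, e: ⊤, f: +}

Working:
Converged values:
  B0:  IN=(all ⊤)  OUT={c:+; rest ⊤}
  B1:  IN={c:+; rest ⊤}  OUT={c:+; rest ⊤}
  B2:  IN={c:+; rest ⊤}  OUT={c:+; rest ⊤}
  B3:  IN={c:+; rest ⊤}  OUT={c:+; rest ⊤}
  B4:  IN={c:+; rest ⊤}  OUT={a:+, c:+; rest ⊤}
  B5:  IN={a:+, c:+; rest ⊤}  OUT={a:+, c:+; rest ⊤}
  B6:  IN={a:+, c:+; rest ⊤}  OUT={a:+, c:+; rest ⊤}
  B7:  IN={a:+, c:+; rest ⊤}  OUT={a:+, c:+; rest ⊤}
  B8:  IN={a:+, c:+; rest ⊤}  OUT={a:+, c:+; rest ⊤}
  B9:  IN={a:+, c:+; rest ⊤}  OUT={a:+, c:+, f:+; rest ⊤}

Merge at B9: IN[B9] = OUT[B7] ⊔ OUT[B8] = {a: +, b: ⊤, c: +, d: ⊤, e: ⊤, f: ⊤}
Applying B9's transfer function to that IN value gives OUT[B9] (row B9 above).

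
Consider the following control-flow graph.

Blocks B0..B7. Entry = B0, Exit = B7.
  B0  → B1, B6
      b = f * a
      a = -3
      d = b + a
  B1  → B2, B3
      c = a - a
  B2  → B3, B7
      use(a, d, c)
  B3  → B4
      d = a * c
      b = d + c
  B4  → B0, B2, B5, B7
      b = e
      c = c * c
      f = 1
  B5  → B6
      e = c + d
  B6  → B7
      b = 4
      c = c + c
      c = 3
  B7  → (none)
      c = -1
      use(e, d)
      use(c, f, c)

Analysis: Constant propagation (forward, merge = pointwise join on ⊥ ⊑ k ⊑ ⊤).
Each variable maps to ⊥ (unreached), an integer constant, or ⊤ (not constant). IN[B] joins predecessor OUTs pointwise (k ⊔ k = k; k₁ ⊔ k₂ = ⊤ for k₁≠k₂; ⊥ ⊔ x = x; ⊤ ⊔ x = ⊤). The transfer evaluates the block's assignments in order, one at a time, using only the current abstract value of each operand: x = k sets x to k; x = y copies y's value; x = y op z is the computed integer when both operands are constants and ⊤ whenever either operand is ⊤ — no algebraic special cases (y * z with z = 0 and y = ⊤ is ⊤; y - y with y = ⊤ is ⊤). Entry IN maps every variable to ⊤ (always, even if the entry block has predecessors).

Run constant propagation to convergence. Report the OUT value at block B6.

Answer: {a: -3, b: 4, c: 3, d: ⊤, e: ⊤, f: ⊤}

Working:
Fixpoint table:
  B0: | IN=(all ⊤) | OUT={a:-3; rest ⊤}
  B1: | IN={a:-3; rest ⊤} | OUT={a:-3, c:0; rest ⊤}
  B2: | IN={a:-3, c:0; rest ⊤} | OUT={a:-3, c:0; rest ⊤}
  B3: | IN={a:-3, c:0; rest ⊤} | OUT={a:-3, b:0, c:0, d:0; rest ⊤}
  B4: | IN={a:-3, b:0, c:0, d:0; rest ⊤} | OUT={a:-3, c:0, d:0, f:1; rest ⊤}
  B5: | IN={a:-3, c:0, d:0, f:1; rest ⊤} | OUT={a:-3, c:0, d:0, e:0, f:1; rest ⊤}
  B6: | IN={a:-3; rest ⊤} | OUT={a:-3, b:4, c:3; rest ⊤}
  B7: | IN={a:-3; rest ⊤} | OUT={a:-3, c:-1; rest ⊤}

Merge at B6: IN[B6] = OUT[B0] ⊔ OUT[B5] = {a: -3, b: ⊤, c: ⊤, d: ⊤, e: ⊤, f: ⊤}
Applying B6's transfer function to that IN value gives OUT[B6] (row B6 above).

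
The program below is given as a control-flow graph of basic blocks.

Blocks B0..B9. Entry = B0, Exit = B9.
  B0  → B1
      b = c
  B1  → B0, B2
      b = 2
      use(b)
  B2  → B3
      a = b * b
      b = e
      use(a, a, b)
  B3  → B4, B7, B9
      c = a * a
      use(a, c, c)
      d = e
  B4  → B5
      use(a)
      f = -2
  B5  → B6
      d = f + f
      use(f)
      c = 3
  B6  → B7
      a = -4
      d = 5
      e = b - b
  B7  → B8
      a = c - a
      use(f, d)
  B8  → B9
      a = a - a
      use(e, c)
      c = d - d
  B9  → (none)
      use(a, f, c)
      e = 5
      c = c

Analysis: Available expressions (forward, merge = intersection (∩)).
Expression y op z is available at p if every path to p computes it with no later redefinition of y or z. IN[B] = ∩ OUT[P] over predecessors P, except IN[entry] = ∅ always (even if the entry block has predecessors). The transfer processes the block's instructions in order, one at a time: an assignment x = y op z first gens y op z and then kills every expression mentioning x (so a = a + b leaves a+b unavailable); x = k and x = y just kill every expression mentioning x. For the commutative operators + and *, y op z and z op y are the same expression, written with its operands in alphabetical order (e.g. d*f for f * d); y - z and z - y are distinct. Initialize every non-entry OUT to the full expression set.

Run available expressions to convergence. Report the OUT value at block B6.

Answer: {b-b, f+f}

Trace:
Converged values:
  B0:   IN={}   OUT={}
  B1:   IN={}   OUT={}
  B2:   IN={}   OUT={}
  B3:   IN={}   OUT={a*a}
  B4:   IN={a*a}   OUT={a*a}
  B5:   IN={a*a}   OUT={a*a, f+f}
  B6:   IN={a*a, f+f}   OUT={b-b, f+f}
  B7:   IN={}   OUT={}
  B8:   IN={}   OUT={d-d}
  B9:   IN={}   OUT={}

Merge at B6: IN[B6] = OUT[B5] = {a*a, f+f}
Applying B6's transfer function to that IN value gives OUT[B6] (row B6 above).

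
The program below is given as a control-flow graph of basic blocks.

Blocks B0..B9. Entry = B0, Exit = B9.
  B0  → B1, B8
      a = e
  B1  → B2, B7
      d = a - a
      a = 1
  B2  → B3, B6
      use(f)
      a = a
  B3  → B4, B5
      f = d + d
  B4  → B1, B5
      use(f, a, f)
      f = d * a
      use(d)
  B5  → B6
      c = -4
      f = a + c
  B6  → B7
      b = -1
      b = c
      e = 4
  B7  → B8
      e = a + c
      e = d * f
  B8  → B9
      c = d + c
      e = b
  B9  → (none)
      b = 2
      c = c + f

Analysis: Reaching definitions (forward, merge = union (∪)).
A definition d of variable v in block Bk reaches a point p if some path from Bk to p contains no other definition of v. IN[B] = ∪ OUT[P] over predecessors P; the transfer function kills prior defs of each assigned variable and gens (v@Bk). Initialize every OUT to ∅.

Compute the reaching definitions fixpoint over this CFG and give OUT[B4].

Answer: {a@B2, d@B1, f@B4}

Derivation:
Converged values:
  B0:   IN={}   OUT={a@B0}
  B1:   IN={a@B0, a@B2, d@B1, f@B4}   OUT={a@B1, d@B1, f@B4}
  B2:   IN={a@B1, d@B1, f@B4}   OUT={a@B2, d@B1, f@B4}
  B3:   IN={a@B2, d@B1, f@B4}   OUT={a@B2, d@B1, f@B3}
  B4:   IN={a@B2, d@B1, f@B3}   OUT={a@B2, d@B1, f@B4}
  B5:   IN={a@B2, d@B1, f@B3, f@B4}   OUT={a@B2, c@B5, d@B1, f@B5}
  B6:   IN={a@B2, c@B5, d@B1, f@B4, f@B5}   OUT={a@B2, b@B6, c@B5, d@B1, e@B6, f@B4, f@B5}
  B7:   IN={a@B1, a@B2, b@B6, c@B5, d@B1, e@B6, f@B4, f@B5}   OUT={a@B1, a@B2, b@B6, c@B5, d@B1, e@B7, f@B4, f@B5}
  B8:   IN={a@B0, a@B1, a@B2, b@B6, c@B5, d@B1, e@B7, f@B4, f@B5}   OUT={a@B0, a@B1, a@B2, b@B6, c@B8, d@B1, e@B8, f@B4, f@B5}
  B9:   IN={a@B0, a@B1, a@B2, b@B6, c@B8, d@B1, e@B8, f@B4, f@B5}   OUT={a@B0, a@B1, a@B2, b@B9, c@B9, d@B1, e@B8, f@B4, f@B5}

Merge at B4: IN[B4] = OUT[B3] = {a@B2, d@B1, f@B3}
Applying B4's transfer function to that IN value gives OUT[B4] (row B4 above).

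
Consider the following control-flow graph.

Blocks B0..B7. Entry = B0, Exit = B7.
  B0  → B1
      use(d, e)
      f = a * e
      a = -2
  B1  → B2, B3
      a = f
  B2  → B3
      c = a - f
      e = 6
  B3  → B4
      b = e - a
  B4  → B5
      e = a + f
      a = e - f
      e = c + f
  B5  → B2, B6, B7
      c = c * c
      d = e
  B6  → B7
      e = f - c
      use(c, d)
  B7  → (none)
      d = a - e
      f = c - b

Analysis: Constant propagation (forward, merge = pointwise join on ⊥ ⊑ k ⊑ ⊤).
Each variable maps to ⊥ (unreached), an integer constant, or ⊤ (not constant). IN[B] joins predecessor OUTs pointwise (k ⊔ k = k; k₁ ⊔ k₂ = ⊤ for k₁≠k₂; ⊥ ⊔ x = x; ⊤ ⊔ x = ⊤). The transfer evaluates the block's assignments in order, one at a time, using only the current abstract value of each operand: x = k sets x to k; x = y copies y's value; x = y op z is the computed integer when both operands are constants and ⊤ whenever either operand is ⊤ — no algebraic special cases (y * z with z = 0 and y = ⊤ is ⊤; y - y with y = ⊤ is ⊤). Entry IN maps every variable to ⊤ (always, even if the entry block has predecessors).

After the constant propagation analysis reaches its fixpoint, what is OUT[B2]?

Per-block solution:
  B0: | IN=(all ⊤) | OUT={a:-2; rest ⊤}
  B1: | IN={a:-2; rest ⊤} | OUT=(all ⊤)
  B2: | IN=(all ⊤) | OUT={e:6; rest ⊤}
  B3: | IN=(all ⊤) | OUT=(all ⊤)
  B4: | IN=(all ⊤) | OUT=(all ⊤)
  B5: | IN=(all ⊤) | OUT=(all ⊤)
  B6: | IN=(all ⊤) | OUT=(all ⊤)
  B7: | IN=(all ⊤) | OUT=(all ⊤)

Merge at B2: IN[B2] = OUT[B1] ⊔ OUT[B5] = {a: ⊤, b: ⊤, c: ⊤, d: ⊤, e: ⊤, f: ⊤}
Applying B2's transfer function to that IN value gives OUT[B2] (row B2 above).

Answer: {a: ⊤, b: ⊤, c: ⊤, d: ⊤, e: 6, f: ⊤}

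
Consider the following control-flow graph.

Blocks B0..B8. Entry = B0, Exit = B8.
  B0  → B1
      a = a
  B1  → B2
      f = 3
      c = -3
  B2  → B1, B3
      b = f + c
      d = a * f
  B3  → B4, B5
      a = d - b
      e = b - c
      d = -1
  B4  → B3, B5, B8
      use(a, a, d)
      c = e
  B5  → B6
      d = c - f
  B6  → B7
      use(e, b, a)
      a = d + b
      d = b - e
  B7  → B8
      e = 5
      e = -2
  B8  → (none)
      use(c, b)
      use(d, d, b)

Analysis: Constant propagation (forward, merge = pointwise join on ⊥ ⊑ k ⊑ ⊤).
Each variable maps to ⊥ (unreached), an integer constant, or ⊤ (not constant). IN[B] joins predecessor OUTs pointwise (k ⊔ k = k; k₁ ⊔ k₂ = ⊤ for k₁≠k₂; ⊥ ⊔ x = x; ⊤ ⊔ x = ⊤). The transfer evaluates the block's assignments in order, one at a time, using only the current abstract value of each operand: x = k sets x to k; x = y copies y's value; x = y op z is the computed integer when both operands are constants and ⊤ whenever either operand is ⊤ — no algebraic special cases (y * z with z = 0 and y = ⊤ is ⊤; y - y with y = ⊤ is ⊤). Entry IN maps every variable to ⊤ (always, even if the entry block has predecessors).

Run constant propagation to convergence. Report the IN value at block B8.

Converged values:
  B0:  IN=(all ⊤)  OUT=(all ⊤)
  B1:  IN=(all ⊤)  OUT={c:-3, f:3; rest ⊤}
  B2:  IN={c:-3, f:3; rest ⊤}  OUT={b:0, c:-3, f:3; rest ⊤}
  B3:  IN={b:0, f:3; rest ⊤}  OUT={b:0, d:-1, f:3; rest ⊤}
  B4:  IN={b:0, d:-1, f:3; rest ⊤}  OUT={b:0, d:-1, f:3; rest ⊤}
  B5:  IN={b:0, d:-1, f:3; rest ⊤}  OUT={b:0, f:3; rest ⊤}
  B6:  IN={b:0, f:3; rest ⊤}  OUT={b:0, f:3; rest ⊤}
  B7:  IN={b:0, f:3; rest ⊤}  OUT={b:0, e:-2, f:3; rest ⊤}
  B8:  IN={b:0, f:3; rest ⊤}  OUT={b:0, f:3; rest ⊤}

Merge at B8: IN[B8] = OUT[B4] ⊔ OUT[B7] = {a: ⊤, b: 0, c: ⊤, d: ⊤, e: ⊤, f: 3}

Answer: {a: ⊤, b: 0, c: ⊤, d: ⊤, e: ⊤, f: 3}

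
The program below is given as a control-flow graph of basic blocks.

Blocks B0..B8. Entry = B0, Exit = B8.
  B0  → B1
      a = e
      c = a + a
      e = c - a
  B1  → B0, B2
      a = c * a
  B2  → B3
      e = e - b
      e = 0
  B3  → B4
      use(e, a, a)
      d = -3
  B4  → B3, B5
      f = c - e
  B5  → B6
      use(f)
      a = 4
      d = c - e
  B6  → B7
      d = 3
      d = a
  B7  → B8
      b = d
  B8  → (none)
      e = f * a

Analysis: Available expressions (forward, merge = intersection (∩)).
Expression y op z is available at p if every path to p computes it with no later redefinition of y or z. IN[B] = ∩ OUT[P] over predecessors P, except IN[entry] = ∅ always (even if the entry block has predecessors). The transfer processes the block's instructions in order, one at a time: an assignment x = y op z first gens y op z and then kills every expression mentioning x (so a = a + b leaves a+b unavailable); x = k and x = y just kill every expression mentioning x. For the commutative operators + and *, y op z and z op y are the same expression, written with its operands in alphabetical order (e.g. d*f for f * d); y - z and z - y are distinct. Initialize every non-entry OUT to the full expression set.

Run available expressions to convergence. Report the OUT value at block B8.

Fixpoint table:
  B0:   IN={}   OUT={a+a, c-a}
  B1:   IN={a+a, c-a}   OUT={}
  B2:   IN={}   OUT={}
  B3:   IN={}   OUT={}
  B4:   IN={}   OUT={c-e}
  B5:   IN={c-e}   OUT={c-e}
  B6:   IN={c-e}   OUT={c-e}
  B7:   IN={c-e}   OUT={c-e}
  B8:   IN={c-e}   OUT={a*f}

Merge at B8: IN[B8] = OUT[B7] = {c-e}
Applying B8's transfer function to that IN value gives OUT[B8] (row B8 above).

Answer: {a*f}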